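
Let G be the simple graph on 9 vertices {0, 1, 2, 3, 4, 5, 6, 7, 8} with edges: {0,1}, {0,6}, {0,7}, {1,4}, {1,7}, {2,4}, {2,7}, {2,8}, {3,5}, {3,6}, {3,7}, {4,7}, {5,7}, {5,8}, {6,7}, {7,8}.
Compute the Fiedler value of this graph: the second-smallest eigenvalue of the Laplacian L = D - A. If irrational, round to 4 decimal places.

Each diagonal entry of L is the vertex degree and each off-diagonal entry is -1 where an edge is present, 0 otherwise; in the order [0, 1, 2, 3, 4, 5, 6, 7, 8] the diagonal is [3, 3, 3, 3, 3, 3, 3, 8, 3]. The smallest Laplacian eigenvalue is always 0. The next one, lambda_2 = 1.5858, measures how hard the graph is to disconnect: larger values mean better connectivity.

1.5858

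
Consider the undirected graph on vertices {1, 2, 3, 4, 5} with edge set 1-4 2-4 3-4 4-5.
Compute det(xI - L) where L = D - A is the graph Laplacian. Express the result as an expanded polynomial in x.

x^5 - 8x^4 + 18x^3 - 16x^2 + 5x

Each diagonal entry of L is the vertex degree and each off-diagonal entry is -1 where an edge is present, 0 otherwise; in the order [1, 2, 3, 4, 5] the diagonal is [1, 1, 1, 4, 1]. Computing det(xI - L) by cofactor expansion (or equivalently via sum-over-permutations) gives x^5 - 8x^4 + 18x^3 - 16x^2 + 5x. Since p(0) = det(-L) = 0, x divides p(x). By the matrix-tree theorem the graph has (1/5) * product of the nonzero eigenvalues = 1 spanning tree.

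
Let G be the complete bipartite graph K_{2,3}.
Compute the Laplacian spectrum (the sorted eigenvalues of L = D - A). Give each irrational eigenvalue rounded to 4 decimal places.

The graph has 5 vertices and degree multiset [3, 3, 2, 2, 2]; D is the diagonal matrix of degrees and L = D - A. Since every row of L sums to 0, the all-ones vector is in the kernel and 0 is an eigenvalue. The single zero eigenvalue shows the graph is connected. The eigenvalues sum to 12, which equals trace(L) = 2|E|.

[0, 2, 2, 3, 5]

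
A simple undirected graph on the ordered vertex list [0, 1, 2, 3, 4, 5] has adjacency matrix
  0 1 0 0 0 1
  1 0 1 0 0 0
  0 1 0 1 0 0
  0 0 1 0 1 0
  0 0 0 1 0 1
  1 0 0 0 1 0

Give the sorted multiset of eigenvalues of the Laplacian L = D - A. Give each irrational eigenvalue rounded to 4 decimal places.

[0, 1, 1, 3, 3, 4]

With the vertex order [0, 1, 2, 3, 4, 5], the degrees are [2, 2, 2, 2, 2, 2], giving D = diag(2, 2, 2, 2, 2, 2) and L = D - A. The multiplicity of 0 as a Laplacian eigenvalue equals the number of connected components. The single zero eigenvalue shows the graph is connected. The largest eigenvalue, 4, is at most the vertex count 6. There is one zero in the spectrum, matching the 1 component.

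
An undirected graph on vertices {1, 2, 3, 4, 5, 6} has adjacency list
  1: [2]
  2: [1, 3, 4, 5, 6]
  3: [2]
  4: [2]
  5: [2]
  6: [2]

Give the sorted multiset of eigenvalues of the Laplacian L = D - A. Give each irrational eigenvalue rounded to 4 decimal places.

With the vertex order [1, 2, 3, 4, 5, 6], the degrees are [1, 5, 1, 1, 1, 1], giving D = diag(1, 5, 1, 1, 1, 1) and L = D - A. L is symmetric positive semidefinite, so every eigenvalue is real and nonnegative. The single zero eigenvalue shows the graph is connected. The largest eigenvalue, 6, is at most the vertex count 6.

[0, 1, 1, 1, 1, 6]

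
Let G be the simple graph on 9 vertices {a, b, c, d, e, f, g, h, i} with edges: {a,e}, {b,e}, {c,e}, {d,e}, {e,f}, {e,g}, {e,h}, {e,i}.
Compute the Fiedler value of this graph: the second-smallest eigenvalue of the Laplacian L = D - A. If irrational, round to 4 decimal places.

1

With the vertex order [a, b, c, d, e, f, g, h, i], the degrees are [1, 1, 1, 1, 8, 1, 1, 1, 1], giving D = diag(1, 1, 1, 1, 8, 1, 1, 1, 1) and L = D - A. Computing the eigenvalues of L and sorting gives [0, 1, 1, 1, 1, 1, 1, 1, 9]. The Fiedler value lambda_2 = 1 is strictly positive, so the graph is connected.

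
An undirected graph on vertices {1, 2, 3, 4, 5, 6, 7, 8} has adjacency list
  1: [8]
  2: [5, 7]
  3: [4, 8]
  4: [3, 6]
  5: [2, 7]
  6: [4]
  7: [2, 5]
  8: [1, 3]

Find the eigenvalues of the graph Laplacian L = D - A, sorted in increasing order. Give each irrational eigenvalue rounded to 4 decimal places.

[0, 0, 0.3820, 1.3820, 2.6180, 3, 3, 3.6180]

With the vertex order [1, 2, 3, 4, 5, 6, 7, 8], the degrees are [1, 2, 2, 2, 2, 1, 2, 2], giving D = diag(1, 2, 2, 2, 2, 1, 2, 2) and L = D - A. L is symmetric positive semidefinite, so every eigenvalue is real and nonnegative. The 2 zero eigenvalues correspond to the 2 connected components.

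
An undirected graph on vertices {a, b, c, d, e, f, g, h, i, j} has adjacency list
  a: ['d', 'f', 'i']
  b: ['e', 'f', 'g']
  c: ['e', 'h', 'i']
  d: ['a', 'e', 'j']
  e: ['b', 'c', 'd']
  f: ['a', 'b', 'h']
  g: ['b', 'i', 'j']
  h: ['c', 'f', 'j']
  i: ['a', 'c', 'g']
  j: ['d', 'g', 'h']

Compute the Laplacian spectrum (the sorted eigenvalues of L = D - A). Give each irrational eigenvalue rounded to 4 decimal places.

Each diagonal entry of L is the vertex degree and each off-diagonal entry is -1 where an edge is present, 0 otherwise; in the order [a, b, c, d, e, f, g, h, i, j] the diagonal is [3, 3, 3, 3, 3, 3, 3, 3, 3, 3]. The multiplicity of 0 as a Laplacian eigenvalue equals the number of connected components. The eigenvalues sum to 30, which equals trace(L) = 2|E|. The largest eigenvalue, 5, is at most the vertex count 10.

[0, 2, 2, 2, 2, 2, 5, 5, 5, 5]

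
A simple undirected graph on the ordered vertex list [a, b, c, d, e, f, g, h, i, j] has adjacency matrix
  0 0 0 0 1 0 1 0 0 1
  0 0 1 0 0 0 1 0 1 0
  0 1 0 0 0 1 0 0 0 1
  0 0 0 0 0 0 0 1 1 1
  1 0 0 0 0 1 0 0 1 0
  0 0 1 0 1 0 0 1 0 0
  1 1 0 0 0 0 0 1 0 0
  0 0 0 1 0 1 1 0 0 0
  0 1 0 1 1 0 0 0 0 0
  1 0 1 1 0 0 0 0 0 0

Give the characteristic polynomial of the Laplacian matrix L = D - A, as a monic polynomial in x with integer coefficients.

x^10 - 30x^9 + 390x^8 - 2880x^7 + 13305x^6 - 39882x^5 + 77640x^4 - 94800x^3 + 66000x^2 - 20000x

Reading degrees in the order [a, b, c, d, e, f, g, h, i, j] gives [3, 3, 3, 3, 3, 3, 3, 3, 3, 3]; set D = diag(3, 3, 3, 3, 3, 3, 3, 3, 3, 3) and form L = D - A. L has integer entries, so p(x) = det(xI - L) has integer coefficients. Expanding the determinant yields x^10 - 30x^9 + 390x^8 - 2880x^7 + 13305x^6 - 39882x^5 + 77640x^4 - 94800x^3 + 66000x^2 - 20000x. The coefficient of x^9 equals -trace(L) = -30, matching the sum of degrees. There is one zero in the spectrum, matching the 1 component.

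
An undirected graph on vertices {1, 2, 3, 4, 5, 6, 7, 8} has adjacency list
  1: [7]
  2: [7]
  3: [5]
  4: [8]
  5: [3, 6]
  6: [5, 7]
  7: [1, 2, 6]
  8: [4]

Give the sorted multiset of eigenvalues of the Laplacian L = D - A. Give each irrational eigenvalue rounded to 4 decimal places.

[0, 0, 0.3249, 1, 1.4608, 2, 3, 4.2143]

With the vertex order [1, 2, 3, 4, 5, 6, 7, 8], the degrees are [1, 1, 1, 1, 2, 2, 3, 1], giving D = diag(1, 1, 1, 1, 2, 2, 3, 1) and L = D - A. The multiplicity of 0 as a Laplacian eigenvalue equals the number of connected components. The 2 zero eigenvalues correspond to the 2 connected components. There are 2 zeros in the spectrum, matching the 2 components. The eigenvalues sum to 12, which equals trace(L) = 2|E|.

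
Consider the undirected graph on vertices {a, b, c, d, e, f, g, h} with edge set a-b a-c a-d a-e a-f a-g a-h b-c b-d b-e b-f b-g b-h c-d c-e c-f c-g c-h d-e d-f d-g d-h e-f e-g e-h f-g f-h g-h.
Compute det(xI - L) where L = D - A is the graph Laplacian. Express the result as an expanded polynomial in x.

x^8 - 56x^7 + 1344x^6 - 17920x^5 + 143360x^4 - 688128x^3 + 1835008x^2 - 2097152x

Each diagonal entry of L is the vertex degree and each off-diagonal entry is -1 where an edge is present, 0 otherwise; in the order [a, b, c, d, e, f, g, h] the diagonal is [7, 7, 7, 7, 7, 7, 7, 7]. Computing det(xI - L) by cofactor expansion (or equivalently via sum-over-permutations) gives x^8 - 56x^7 + 1344x^6 - 17920x^5 + 143360x^4 - 688128x^3 + 1835008x^2 - 2097152x. The constant term is 0 because L is singular (the all-ones vector lies in its kernel). The eigenvalues sum to 56, which equals trace(L) = 2|E|. By the matrix-tree theorem the graph has (1/8) * product of the nonzero eigenvalues = 262144 spanning trees.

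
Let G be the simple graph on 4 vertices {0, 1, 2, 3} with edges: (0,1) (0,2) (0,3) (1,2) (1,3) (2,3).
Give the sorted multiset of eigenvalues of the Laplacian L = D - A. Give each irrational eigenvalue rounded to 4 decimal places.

[0, 4, 4, 4]

Reading degrees in the order [0, 1, 2, 3] gives [3, 3, 3, 3]; set D = diag(3, 3, 3, 3) and form L = D - A. Since every row of L sums to 0, the all-ones vector is in the kernel and 0 is an eigenvalue. There is one zero in the spectrum, matching the 1 component.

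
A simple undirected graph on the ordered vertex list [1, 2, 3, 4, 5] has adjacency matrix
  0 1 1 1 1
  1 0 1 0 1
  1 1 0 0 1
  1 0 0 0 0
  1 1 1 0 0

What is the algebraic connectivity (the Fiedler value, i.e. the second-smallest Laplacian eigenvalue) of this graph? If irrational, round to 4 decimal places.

With the vertex order [1, 2, 3, 4, 5], the degrees are [4, 3, 3, 1, 3], giving D = diag(4, 3, 3, 1, 3) and L = D - A. The sorted Laplacian eigenvalues are [0, 1, 4, 4, 5]; the algebraic connectivity is the second entry, 1. The eigenvalues sum to 14, which equals trace(L) = 2|E|. The largest eigenvalue, 5, is at most the vertex count 5.

1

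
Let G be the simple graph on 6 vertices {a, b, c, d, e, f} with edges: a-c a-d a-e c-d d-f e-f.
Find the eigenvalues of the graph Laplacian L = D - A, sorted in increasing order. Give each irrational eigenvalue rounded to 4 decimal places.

[0, 0, 1.3820, 2.3820, 3.6180, 4.6180]

With the vertex order [a, b, c, d, e, f], the degrees are [3, 0, 2, 3, 2, 2], giving D = diag(3, 0, 2, 3, 2, 2) and L = D - A. Diagonalising L (or applying a numerical eigensolver to the 6x6 matrix) gives the spectrum above. The 2 zero eigenvalues correspond to the 2 connected components. The eigenvalues sum to 12, which equals trace(L) = 2|E|.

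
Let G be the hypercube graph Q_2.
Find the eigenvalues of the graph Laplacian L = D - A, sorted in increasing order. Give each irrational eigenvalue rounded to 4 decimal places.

[0, 2, 2, 4]

The graph has 4 vertices and degree multiset [2, 2, 2, 2]; D is the diagonal matrix of degrees and L = D - A. Since every row of L sums to 0, the all-ones vector is in the kernel and 0 is an eigenvalue. The single zero eigenvalue shows the graph is connected. There is one zero in the spectrum, matching the 1 component.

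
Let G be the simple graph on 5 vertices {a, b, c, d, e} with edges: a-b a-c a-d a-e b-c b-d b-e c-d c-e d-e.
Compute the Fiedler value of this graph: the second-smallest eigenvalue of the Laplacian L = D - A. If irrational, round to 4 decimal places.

5

Reading degrees in the order [a, b, c, d, e] gives [4, 4, 4, 4, 4]; set D = diag(4, 4, 4, 4, 4) and form L = D - A. The smallest Laplacian eigenvalue is always 0. The next one, lambda_2 = 5, measures how hard the graph is to disconnect: larger values mean better connectivity. There is one zero in the spectrum, matching the 1 component. The largest eigenvalue, 5, is at most the vertex count 5.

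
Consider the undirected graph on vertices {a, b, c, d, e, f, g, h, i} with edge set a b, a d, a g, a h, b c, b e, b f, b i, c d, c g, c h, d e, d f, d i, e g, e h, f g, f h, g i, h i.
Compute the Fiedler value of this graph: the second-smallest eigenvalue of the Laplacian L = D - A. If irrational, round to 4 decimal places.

4

With the vertex order [a, b, c, d, e, f, g, h, i], the degrees are [4, 5, 4, 5, 4, 4, 5, 5, 4], giving D = diag(4, 5, 4, 5, 4, 4, 5, 5, 4) and L = D - A. The smallest Laplacian eigenvalue is always 0. The next one, lambda_2 = 4, measures how hard the graph is to disconnect: larger values mean better connectivity. By the matrix-tree theorem the graph has (1/9) * product of the nonzero eigenvalues = 32000 spanning trees.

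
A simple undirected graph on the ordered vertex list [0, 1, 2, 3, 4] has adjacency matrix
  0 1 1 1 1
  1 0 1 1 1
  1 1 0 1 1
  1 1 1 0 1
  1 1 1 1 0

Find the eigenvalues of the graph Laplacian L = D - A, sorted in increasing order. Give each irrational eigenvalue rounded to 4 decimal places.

With the vertex order [0, 1, 2, 3, 4], the degrees are [4, 4, 4, 4, 4], giving D = diag(4, 4, 4, 4, 4) and L = D - A. Diagonalising L (or applying a numerical eigensolver to the 5x5 matrix) gives the spectrum above. There is one zero in the spectrum, matching the 1 component. The eigenvalues sum to 20, which equals trace(L) = 2|E|.

[0, 5, 5, 5, 5]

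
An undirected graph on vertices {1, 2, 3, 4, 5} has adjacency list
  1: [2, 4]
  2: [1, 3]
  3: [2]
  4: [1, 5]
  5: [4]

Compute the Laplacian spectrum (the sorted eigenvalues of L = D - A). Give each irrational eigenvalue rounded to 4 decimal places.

[0, 0.3820, 1.3820, 2.6180, 3.6180]

Each diagonal entry of L is the vertex degree and each off-diagonal entry is -1 where an edge is present, 0 otherwise; in the order [1, 2, 3, 4, 5] the diagonal is [2, 2, 1, 2, 1]. The multiplicity of 0 as a Laplacian eigenvalue equals the number of connected components. There is one zero in the spectrum, matching the 1 component.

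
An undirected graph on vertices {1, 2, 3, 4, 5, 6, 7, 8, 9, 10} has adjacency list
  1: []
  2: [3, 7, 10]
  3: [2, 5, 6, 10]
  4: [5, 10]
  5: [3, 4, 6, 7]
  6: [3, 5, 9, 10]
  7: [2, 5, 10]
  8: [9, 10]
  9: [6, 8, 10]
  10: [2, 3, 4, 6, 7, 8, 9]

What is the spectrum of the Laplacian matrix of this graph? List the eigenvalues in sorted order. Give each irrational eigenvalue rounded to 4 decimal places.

[0, 0, 1.3001, 1.8716, 2.6385, 3.4222, 3.6526, 5.3755, 5.5452, 8.1944]

Reading degrees in the order [1, 2, 3, 4, 5, 6, 7, 8, 9, 10] gives [0, 3, 4, 2, 4, 4, 3, 2, 3, 7]; set D = diag(0, 3, 4, 2, 4, 4, 3, 2, 3, 7) and form L = D - A. Since every row of L sums to 0, the all-ones vector is in the kernel and 0 is an eigenvalue. The 2 zero eigenvalues correspond to the 2 connected components. The largest eigenvalue, 8.1944, is at most the vertex count 10.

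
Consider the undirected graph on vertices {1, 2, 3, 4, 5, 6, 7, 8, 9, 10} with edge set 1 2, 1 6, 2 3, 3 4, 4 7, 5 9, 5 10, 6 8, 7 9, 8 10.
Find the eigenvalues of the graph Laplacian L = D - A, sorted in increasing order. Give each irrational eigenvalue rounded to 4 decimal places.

[0, 0.3820, 0.3820, 1.3820, 1.3820, 2.6180, 2.6180, 3.6180, 3.6180, 4]

With the vertex order [1, 2, 3, 4, 5, 6, 7, 8, 9, 10], the degrees are [2, 2, 2, 2, 2, 2, 2, 2, 2, 2], giving D = diag(2, 2, 2, 2, 2, 2, 2, 2, 2, 2) and L = D - A. L is symmetric positive semidefinite, so every eigenvalue is real and nonnegative. The single zero eigenvalue shows the graph is connected. The eigenvalues sum to 20, which equals trace(L) = 2|E|.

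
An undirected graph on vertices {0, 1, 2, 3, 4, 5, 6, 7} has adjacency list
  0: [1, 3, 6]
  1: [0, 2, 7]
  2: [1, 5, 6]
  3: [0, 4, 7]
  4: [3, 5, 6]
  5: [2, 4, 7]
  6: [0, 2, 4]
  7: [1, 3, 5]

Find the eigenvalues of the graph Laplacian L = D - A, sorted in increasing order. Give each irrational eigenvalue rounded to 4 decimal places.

[0, 2, 2, 2, 4, 4, 4, 6]

With the vertex order [0, 1, 2, 3, 4, 5, 6, 7], the degrees are [3, 3, 3, 3, 3, 3, 3, 3], giving D = diag(3, 3, 3, 3, 3, 3, 3, 3) and L = D - A. The multiplicity of 0 as a Laplacian eigenvalue equals the number of connected components. The single zero eigenvalue shows the graph is connected.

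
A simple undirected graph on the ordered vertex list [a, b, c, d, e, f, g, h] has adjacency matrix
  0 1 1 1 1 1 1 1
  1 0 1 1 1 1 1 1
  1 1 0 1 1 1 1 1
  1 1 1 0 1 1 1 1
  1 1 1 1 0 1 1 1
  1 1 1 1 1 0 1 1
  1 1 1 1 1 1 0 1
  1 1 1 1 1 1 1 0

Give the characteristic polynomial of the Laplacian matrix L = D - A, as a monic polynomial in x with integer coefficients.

With the vertex order [a, b, c, d, e, f, g, h], the degrees are [7, 7, 7, 7, 7, 7, 7, 7], giving D = diag(7, 7, 7, 7, 7, 7, 7, 7) and L = D - A. The eigenvalues of L are [0, 8, 8, 8, 8, 8, 8, 8]; the characteristic polynomial is the product of (x - lambda_i), which multiplies out to x^8 - 56x^7 + 1344x^6 - 17920x^5 + 143360x^4 - 688128x^3 + 1835008x^2 - 2097152x. The constant term is 0 because L is singular (the all-ones vector lies in its kernel). The largest eigenvalue, 8, is at most the vertex count 8. The eigenvalues sum to 56, which equals trace(L) = 2|E|.

x^8 - 56x^7 + 1344x^6 - 17920x^5 + 143360x^4 - 688128x^3 + 1835008x^2 - 2097152x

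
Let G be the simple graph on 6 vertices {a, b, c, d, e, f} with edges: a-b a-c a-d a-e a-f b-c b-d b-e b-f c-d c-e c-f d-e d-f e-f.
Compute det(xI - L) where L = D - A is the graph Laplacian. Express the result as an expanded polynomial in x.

x^6 - 30x^5 + 360x^4 - 2160x^3 + 6480x^2 - 7776x

Reading degrees in the order [a, b, c, d, e, f] gives [5, 5, 5, 5, 5, 5]; set D = diag(5, 5, 5, 5, 5, 5) and form L = D - A. Computing det(xI - L) by cofactor expansion (or equivalently via sum-over-permutations) gives x^6 - 30x^5 + 360x^4 - 2160x^3 + 6480x^2 - 7776x. The constant term is 0 because L is singular (the all-ones vector lies in its kernel). The eigenvalues sum to 30, which equals trace(L) = 2|E|.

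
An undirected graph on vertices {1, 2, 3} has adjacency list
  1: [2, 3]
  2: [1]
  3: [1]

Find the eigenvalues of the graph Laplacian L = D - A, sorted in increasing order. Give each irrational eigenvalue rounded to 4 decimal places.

[0, 1, 3]

With the vertex order [1, 2, 3], the degrees are [2, 1, 1], giving D = diag(2, 1, 1) and L = D - A. Diagonalising L (or applying a numerical eigensolver to the 3x3 matrix) gives the spectrum above. The single zero eigenvalue shows the graph is connected.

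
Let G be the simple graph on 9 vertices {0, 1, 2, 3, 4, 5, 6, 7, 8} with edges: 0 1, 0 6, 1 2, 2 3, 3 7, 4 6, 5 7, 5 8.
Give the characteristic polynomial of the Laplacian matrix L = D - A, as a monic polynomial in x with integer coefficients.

Reading degrees in the order [0, 1, 2, 3, 4, 5, 6, 7, 8] gives [2, 2, 2, 2, 1, 2, 2, 2, 1]; set D = diag(2, 2, 2, 2, 1, 2, 2, 2, 1) and form L = D - A. L has integer entries, so p(x) = det(xI - L) has integer coefficients. Expanding the determinant yields x^9 - 16x^8 + 105x^7 - 364x^6 + 715x^5 - 792x^4 + 462x^3 - 120x^2 + 9x. Since p(0) = det(-L) = 0, x divides p(x). By the matrix-tree theorem the graph has (1/9) * product of the nonzero eigenvalues = 1 spanning tree.

x^9 - 16x^8 + 105x^7 - 364x^6 + 715x^5 - 792x^4 + 462x^3 - 120x^2 + 9x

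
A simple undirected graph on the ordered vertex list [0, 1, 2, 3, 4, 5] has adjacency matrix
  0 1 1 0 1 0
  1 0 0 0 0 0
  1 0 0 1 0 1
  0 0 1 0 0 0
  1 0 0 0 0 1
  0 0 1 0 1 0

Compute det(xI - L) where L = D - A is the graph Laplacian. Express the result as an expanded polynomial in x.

x^6 - 12x^5 + 52x^4 - 100x^3 + 83x^2 - 24x

Reading degrees in the order [0, 1, 2, 3, 4, 5] gives [3, 1, 3, 1, 2, 2]; set D = diag(3, 1, 3, 1, 2, 2) and form L = D - A. Computing det(xI - L) by cofactor expansion (or equivalently via sum-over-permutations) gives x^6 - 12x^5 + 52x^4 - 100x^3 + 83x^2 - 24x. The coefficient of x^5 equals -trace(L) = -12, matching the sum of degrees. By the matrix-tree theorem the graph has (1/6) * product of the nonzero eigenvalues = 4 spanning trees.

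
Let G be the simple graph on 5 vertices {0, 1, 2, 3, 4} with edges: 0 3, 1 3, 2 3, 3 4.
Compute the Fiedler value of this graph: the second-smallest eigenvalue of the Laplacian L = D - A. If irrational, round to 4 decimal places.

1

With the vertex order [0, 1, 2, 3, 4], the degrees are [1, 1, 1, 4, 1], giving D = diag(1, 1, 1, 4, 1) and L = D - A. The sorted Laplacian eigenvalues are [0, 1, 1, 1, 5]; the algebraic connectivity is the second entry, 1.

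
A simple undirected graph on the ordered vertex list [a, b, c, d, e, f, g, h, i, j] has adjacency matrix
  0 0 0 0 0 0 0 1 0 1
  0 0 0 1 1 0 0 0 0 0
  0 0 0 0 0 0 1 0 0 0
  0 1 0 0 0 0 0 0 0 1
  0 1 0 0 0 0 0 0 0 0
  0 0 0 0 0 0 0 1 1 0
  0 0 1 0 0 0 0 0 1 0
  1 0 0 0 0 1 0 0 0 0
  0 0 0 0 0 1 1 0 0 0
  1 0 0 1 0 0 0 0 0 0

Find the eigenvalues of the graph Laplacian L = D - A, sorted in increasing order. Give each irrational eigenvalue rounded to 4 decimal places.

Reading degrees in the order [a, b, c, d, e, f, g, h, i, j] gives [2, 2, 1, 2, 1, 2, 2, 2, 2, 2]; set D = diag(2, 2, 1, 2, 1, 2, 2, 2, 2, 2) and form L = D - A. Diagonalising L (or applying a numerical eigensolver to the 10x10 matrix) gives the spectrum above. There is one zero in the spectrum, matching the 1 component.

[0, 0.0979, 0.3820, 0.8244, 1.3820, 2, 2.6180, 3.1756, 3.6180, 3.9021]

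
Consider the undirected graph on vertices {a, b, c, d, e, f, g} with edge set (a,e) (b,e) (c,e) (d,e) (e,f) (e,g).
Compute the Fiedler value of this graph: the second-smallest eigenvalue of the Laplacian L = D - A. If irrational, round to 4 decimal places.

1

With the vertex order [a, b, c, d, e, f, g], the degrees are [1, 1, 1, 1, 6, 1, 1], giving D = diag(1, 1, 1, 1, 6, 1, 1) and L = D - A. Computing the eigenvalues of L and sorting gives [0, 1, 1, 1, 1, 1, 7]. The Fiedler value lambda_2 = 1 is strictly positive, so the graph is connected. By the matrix-tree theorem the graph has (1/7) * product of the nonzero eigenvalues = 1 spanning tree. The eigenvalues sum to 12, which equals trace(L) = 2|E|.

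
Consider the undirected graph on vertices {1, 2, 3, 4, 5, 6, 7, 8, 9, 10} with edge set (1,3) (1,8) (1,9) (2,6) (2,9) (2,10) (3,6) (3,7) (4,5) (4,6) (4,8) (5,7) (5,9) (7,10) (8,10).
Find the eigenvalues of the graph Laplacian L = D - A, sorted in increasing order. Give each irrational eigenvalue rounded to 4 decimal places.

[0, 2, 2, 2, 2, 2, 5, 5, 5, 5]

Each diagonal entry of L is the vertex degree and each off-diagonal entry is -1 where an edge is present, 0 otherwise; in the order [1, 2, 3, 4, 5, 6, 7, 8, 9, 10] the diagonal is [3, 3, 3, 3, 3, 3, 3, 3, 3, 3]. The multiplicity of 0 as a Laplacian eigenvalue equals the number of connected components. The single zero eigenvalue shows the graph is connected. By the matrix-tree theorem the graph has (1/10) * product of the nonzero eigenvalues = 2000 spanning trees.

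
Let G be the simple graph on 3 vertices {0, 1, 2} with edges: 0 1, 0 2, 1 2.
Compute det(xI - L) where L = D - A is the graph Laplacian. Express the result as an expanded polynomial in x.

With the vertex order [0, 1, 2], the degrees are [2, 2, 2], giving D = diag(2, 2, 2) and L = D - A. L has integer entries, so p(x) = det(xI - L) has integer coefficients. Expanding the determinant yields x^3 - 6x^2 + 9x. The constant term is 0 because L is singular (the all-ones vector lies in its kernel). The largest eigenvalue, 3, is at most the vertex count 3.

x^3 - 6x^2 + 9x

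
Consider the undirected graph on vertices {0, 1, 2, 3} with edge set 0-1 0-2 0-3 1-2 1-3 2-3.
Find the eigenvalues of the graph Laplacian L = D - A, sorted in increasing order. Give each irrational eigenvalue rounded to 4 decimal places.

[0, 4, 4, 4]

With the vertex order [0, 1, 2, 3], the degrees are [3, 3, 3, 3], giving D = diag(3, 3, 3, 3) and L = D - A. The multiplicity of 0 as a Laplacian eigenvalue equals the number of connected components. The single zero eigenvalue shows the graph is connected. The largest eigenvalue, 4, is at most the vertex count 4. There is one zero in the spectrum, matching the 1 component.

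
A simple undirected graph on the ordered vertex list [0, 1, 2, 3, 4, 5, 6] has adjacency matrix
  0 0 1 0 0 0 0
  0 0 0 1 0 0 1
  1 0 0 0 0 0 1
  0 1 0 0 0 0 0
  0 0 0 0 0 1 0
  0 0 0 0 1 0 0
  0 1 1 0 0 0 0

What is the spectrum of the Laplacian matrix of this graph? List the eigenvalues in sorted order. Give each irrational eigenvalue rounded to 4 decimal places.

Each diagonal entry of L is the vertex degree and each off-diagonal entry is -1 where an edge is present, 0 otherwise; in the order [0, 1, 2, 3, 4, 5, 6] the diagonal is [1, 2, 2, 1, 1, 1, 2]. The multiplicity of 0 as a Laplacian eigenvalue equals the number of connected components. The 2 zero eigenvalues correspond to the 2 connected components.

[0, 0, 0.3820, 1.3820, 2, 2.6180, 3.6180]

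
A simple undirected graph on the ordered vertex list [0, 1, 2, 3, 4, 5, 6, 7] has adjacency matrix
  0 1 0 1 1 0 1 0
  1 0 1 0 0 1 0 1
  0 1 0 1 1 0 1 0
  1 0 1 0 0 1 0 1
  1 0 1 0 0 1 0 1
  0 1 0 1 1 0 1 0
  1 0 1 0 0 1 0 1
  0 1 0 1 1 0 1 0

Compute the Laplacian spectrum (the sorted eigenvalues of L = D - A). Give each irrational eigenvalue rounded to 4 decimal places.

Each diagonal entry of L is the vertex degree and each off-diagonal entry is -1 where an edge is present, 0 otherwise; in the order [0, 1, 2, 3, 4, 5, 6, 7] the diagonal is [4, 4, 4, 4, 4, 4, 4, 4]. The multiplicity of 0 as a Laplacian eigenvalue equals the number of connected components. The largest eigenvalue, 8, is at most the vertex count 8. There is one zero in the spectrum, matching the 1 component.

[0, 4, 4, 4, 4, 4, 4, 8]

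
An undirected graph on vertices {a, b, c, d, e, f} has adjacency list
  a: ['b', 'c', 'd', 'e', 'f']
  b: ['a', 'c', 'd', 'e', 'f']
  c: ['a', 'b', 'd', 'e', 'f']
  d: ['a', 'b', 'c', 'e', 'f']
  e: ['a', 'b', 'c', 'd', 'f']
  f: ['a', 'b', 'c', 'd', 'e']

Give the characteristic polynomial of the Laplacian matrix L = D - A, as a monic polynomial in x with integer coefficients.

x^6 - 30x^5 + 360x^4 - 2160x^3 + 6480x^2 - 7776x

With the vertex order [a, b, c, d, e, f], the degrees are [5, 5, 5, 5, 5, 5], giving D = diag(5, 5, 5, 5, 5, 5) and L = D - A. Computing det(xI - L) by cofactor expansion (or equivalently via sum-over-permutations) gives x^6 - 30x^5 + 360x^4 - 2160x^3 + 6480x^2 - 7776x. Since p(0) = det(-L) = 0, x divides p(x). There is one zero in the spectrum, matching the 1 component. By the matrix-tree theorem the graph has (1/6) * product of the nonzero eigenvalues = 1296 spanning trees.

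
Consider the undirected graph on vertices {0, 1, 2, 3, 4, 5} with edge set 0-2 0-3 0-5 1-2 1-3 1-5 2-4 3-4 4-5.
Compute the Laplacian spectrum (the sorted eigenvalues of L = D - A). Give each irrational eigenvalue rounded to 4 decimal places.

[0, 3, 3, 3, 3, 6]

Each diagonal entry of L is the vertex degree and each off-diagonal entry is -1 where an edge is present, 0 otherwise; in the order [0, 1, 2, 3, 4, 5] the diagonal is [3, 3, 3, 3, 3, 3]. L is symmetric positive semidefinite, so every eigenvalue is real and nonnegative. The single zero eigenvalue shows the graph is connected. By the matrix-tree theorem the graph has (1/6) * product of the nonzero eigenvalues = 81 spanning trees.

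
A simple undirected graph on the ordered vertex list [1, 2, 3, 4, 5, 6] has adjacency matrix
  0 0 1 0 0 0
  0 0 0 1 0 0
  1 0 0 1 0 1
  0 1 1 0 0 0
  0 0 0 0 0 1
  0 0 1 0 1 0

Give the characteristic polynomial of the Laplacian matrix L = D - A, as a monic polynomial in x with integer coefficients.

x^6 - 10x^5 + 35x^4 - 52x^3 + 31x^2 - 6x

With the vertex order [1, 2, 3, 4, 5, 6], the degrees are [1, 1, 3, 2, 1, 2], giving D = diag(1, 1, 3, 2, 1, 2) and L = D - A. L has integer entries, so p(x) = det(xI - L) has integer coefficients. Expanding the determinant yields x^6 - 10x^5 + 35x^4 - 52x^3 + 31x^2 - 6x. Since p(0) = det(-L) = 0, x divides p(x). By the matrix-tree theorem the graph has (1/6) * product of the nonzero eigenvalues = 1 spanning tree.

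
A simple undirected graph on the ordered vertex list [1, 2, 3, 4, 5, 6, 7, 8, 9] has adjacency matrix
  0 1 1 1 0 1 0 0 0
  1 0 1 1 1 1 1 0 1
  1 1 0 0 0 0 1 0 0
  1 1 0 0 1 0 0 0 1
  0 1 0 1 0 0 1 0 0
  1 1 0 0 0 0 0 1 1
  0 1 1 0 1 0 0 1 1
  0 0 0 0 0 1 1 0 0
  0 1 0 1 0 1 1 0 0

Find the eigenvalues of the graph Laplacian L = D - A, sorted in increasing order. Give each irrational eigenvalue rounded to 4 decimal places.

[0, 1.6898, 2.5217, 2.9243, 3.8057, 4.4960, 5.8162, 6.6723, 8.0740]

With the vertex order [1, 2, 3, 4, 5, 6, 7, 8, 9], the degrees are [4, 7, 3, 4, 3, 4, 5, 2, 4], giving D = diag(4, 7, 3, 4, 3, 4, 5, 2, 4) and L = D - A. L is symmetric positive semidefinite, so every eigenvalue is real and nonnegative. There is one zero in the spectrum, matching the 1 component.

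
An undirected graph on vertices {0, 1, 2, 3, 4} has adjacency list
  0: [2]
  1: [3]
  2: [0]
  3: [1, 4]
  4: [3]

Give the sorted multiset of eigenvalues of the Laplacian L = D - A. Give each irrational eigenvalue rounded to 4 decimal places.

With the vertex order [0, 1, 2, 3, 4], the degrees are [1, 1, 1, 2, 1], giving D = diag(1, 1, 1, 2, 1) and L = D - A. Diagonalising L (or applying a numerical eigensolver to the 5x5 matrix) gives the spectrum above. The 2 zero eigenvalues correspond to the 2 connected components. The largest eigenvalue, 3, is at most the vertex count 5.

[0, 0, 1, 2, 3]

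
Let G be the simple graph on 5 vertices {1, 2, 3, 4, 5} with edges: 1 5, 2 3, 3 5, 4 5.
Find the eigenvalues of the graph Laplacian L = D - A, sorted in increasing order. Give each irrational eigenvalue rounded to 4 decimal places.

[0, 0.5188, 1, 2.3111, 4.1701]

With the vertex order [1, 2, 3, 4, 5], the degrees are [1, 1, 2, 1, 3], giving D = diag(1, 1, 2, 1, 3) and L = D - A. Since every row of L sums to 0, the all-ones vector is in the kernel and 0 is an eigenvalue. There is one zero in the spectrum, matching the 1 component.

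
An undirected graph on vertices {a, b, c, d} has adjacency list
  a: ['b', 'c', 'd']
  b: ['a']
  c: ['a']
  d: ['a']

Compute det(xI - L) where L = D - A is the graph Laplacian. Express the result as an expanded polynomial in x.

Reading degrees in the order [a, b, c, d] gives [3, 1, 1, 1]; set D = diag(3, 1, 1, 1) and form L = D - A. Computing det(xI - L) by cofactor expansion (or equivalently via sum-over-permutations) gives x^4 - 6x^3 + 9x^2 - 4x. The constant term is 0 because L is singular (the all-ones vector lies in its kernel). The eigenvalues sum to 6, which equals trace(L) = 2|E|. There is one zero in the spectrum, matching the 1 component.

x^4 - 6x^3 + 9x^2 - 4x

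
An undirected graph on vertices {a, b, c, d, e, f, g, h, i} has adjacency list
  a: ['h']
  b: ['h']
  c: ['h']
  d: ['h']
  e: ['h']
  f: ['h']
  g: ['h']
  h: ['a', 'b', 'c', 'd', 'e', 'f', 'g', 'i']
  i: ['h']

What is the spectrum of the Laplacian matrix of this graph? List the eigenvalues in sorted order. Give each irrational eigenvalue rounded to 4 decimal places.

[0, 1, 1, 1, 1, 1, 1, 1, 9]

Reading degrees in the order [a, b, c, d, e, f, g, h, i] gives [1, 1, 1, 1, 1, 1, 1, 8, 1]; set D = diag(1, 1, 1, 1, 1, 1, 1, 8, 1) and form L = D - A. Diagonalising L (or applying a numerical eigensolver to the 9x9 matrix) gives the spectrum above. The eigenvalues sum to 16, which equals trace(L) = 2|E|. The largest eigenvalue, 9, is at most the vertex count 9.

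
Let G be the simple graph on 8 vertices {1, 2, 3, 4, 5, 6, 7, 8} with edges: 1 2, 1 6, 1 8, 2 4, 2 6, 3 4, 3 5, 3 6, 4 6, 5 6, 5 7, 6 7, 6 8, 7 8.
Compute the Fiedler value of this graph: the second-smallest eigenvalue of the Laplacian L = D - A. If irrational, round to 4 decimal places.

Each diagonal entry of L is the vertex degree and each off-diagonal entry is -1 where an edge is present, 0 otherwise; in the order [1, 2, 3, 4, 5, 6, 7, 8] the diagonal is [3, 3, 3, 3, 3, 7, 3, 3]. Computing the eigenvalues of L and sorting gives [0, 1.7530, 1.7530, 3.4450, 3.4450, 4.8019, 4.8019, 8]. The Fiedler value lambda_2 = 1.7530 is strictly positive, so the graph is connected. By the matrix-tree theorem the graph has (1/8) * product of the nonzero eigenvalues = 841 spanning trees.

1.7530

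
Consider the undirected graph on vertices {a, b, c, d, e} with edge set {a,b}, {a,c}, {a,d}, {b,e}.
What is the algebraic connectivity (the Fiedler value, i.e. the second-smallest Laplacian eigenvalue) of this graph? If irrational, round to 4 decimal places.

With the vertex order [a, b, c, d, e], the degrees are [3, 2, 1, 1, 1], giving D = diag(3, 2, 1, 1, 1) and L = D - A. Computing the eigenvalues of L and sorting gives [0, 0.5188, 1, 2.3111, 4.1701]. The Fiedler value lambda_2 = 0.5188 is strictly positive, so the graph is connected. There is one zero in the spectrum, matching the 1 component.

0.5188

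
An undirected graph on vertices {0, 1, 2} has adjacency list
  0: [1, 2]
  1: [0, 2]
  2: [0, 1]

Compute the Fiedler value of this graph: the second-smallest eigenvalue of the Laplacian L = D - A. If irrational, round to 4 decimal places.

Each diagonal entry of L is the vertex degree and each off-diagonal entry is -1 where an edge is present, 0 otherwise; in the order [0, 1, 2] the diagonal is [2, 2, 2]. Computing the eigenvalues of L and sorting gives [0, 3, 3]. The Fiedler value lambda_2 = 3 is strictly positive, so the graph is connected. There is one zero in the spectrum, matching the 1 component.

3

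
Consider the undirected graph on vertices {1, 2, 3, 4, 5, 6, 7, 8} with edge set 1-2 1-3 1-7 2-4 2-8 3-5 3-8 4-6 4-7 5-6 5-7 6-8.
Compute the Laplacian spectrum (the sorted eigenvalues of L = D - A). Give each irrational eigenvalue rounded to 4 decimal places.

Each diagonal entry of L is the vertex degree and each off-diagonal entry is -1 where an edge is present, 0 otherwise; in the order [1, 2, 3, 4, 5, 6, 7, 8] the diagonal is [3, 3, 3, 3, 3, 3, 3, 3]. Diagonalising L (or applying a numerical eigensolver to the 8x8 matrix) gives the spectrum above. The single zero eigenvalue shows the graph is connected. There is one zero in the spectrum, matching the 1 component. The eigenvalues sum to 24, which equals trace(L) = 2|E|.

[0, 2, 2, 2, 4, 4, 4, 6]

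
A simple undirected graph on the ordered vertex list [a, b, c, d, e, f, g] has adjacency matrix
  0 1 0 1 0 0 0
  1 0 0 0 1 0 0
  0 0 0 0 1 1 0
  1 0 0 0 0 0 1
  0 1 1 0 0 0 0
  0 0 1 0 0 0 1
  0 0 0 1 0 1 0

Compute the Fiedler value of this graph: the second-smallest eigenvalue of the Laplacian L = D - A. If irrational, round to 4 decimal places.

With the vertex order [a, b, c, d, e, f, g], the degrees are [2, 2, 2, 2, 2, 2, 2], giving D = diag(2, 2, 2, 2, 2, 2, 2) and L = D - A. The sorted Laplacian eigenvalues are [0, 0.7530, 0.7530, 2.4450, 2.4450, 3.8019, 3.8019]; the algebraic connectivity is the second entry, 0.7530. The eigenvalues sum to 14, which equals trace(L) = 2|E|. By the matrix-tree theorem the graph has (1/7) * product of the nonzero eigenvalues = 7 spanning trees.

0.7530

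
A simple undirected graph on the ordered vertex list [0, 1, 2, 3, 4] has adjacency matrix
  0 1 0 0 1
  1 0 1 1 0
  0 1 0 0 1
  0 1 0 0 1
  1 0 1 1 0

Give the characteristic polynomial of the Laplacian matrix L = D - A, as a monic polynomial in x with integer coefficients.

Each diagonal entry of L is the vertex degree and each off-diagonal entry is -1 where an edge is present, 0 otherwise; in the order [0, 1, 2, 3, 4] the diagonal is [2, 3, 2, 2, 3]. The eigenvalues of L are [0, 2, 2, 3, 5]; the characteristic polynomial is the product of (x - lambda_i), which multiplies out to x^5 - 12x^4 + 51x^3 - 92x^2 + 60x. The constant term is 0 because L is singular (the all-ones vector lies in its kernel).

x^5 - 12x^4 + 51x^3 - 92x^2 + 60x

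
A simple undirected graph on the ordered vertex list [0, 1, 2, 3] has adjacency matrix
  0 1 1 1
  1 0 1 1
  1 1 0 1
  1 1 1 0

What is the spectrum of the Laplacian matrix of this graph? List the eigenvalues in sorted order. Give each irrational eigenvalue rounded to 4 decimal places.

Each diagonal entry of L is the vertex degree and each off-diagonal entry is -1 where an edge is present, 0 otherwise; in the order [0, 1, 2, 3] the diagonal is [3, 3, 3, 3]. Diagonalising L (or applying a numerical eigensolver to the 4x4 matrix) gives the spectrum above. The eigenvalues sum to 12, which equals trace(L) = 2|E|. There is one zero in the spectrum, matching the 1 component.

[0, 4, 4, 4]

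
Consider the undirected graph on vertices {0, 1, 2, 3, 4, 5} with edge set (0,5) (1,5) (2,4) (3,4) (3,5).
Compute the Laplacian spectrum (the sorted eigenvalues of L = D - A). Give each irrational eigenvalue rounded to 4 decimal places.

With the vertex order [0, 1, 2, 3, 4, 5], the degrees are [1, 1, 1, 2, 2, 3], giving D = diag(1, 1, 1, 2, 2, 3) and L = D - A. Since every row of L sums to 0, the all-ones vector is in the kernel and 0 is an eigenvalue. The eigenvalues sum to 10, which equals trace(L) = 2|E|.

[0, 0.3249, 1, 1.4608, 3, 4.2143]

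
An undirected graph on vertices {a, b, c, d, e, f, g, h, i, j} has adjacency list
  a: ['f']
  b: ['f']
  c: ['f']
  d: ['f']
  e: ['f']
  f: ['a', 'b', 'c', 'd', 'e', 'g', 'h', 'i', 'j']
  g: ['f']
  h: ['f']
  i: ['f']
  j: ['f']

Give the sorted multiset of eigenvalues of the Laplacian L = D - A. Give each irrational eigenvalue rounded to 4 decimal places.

[0, 1, 1, 1, 1, 1, 1, 1, 1, 10]

With the vertex order [a, b, c, d, e, f, g, h, i, j], the degrees are [1, 1, 1, 1, 1, 9, 1, 1, 1, 1], giving D = diag(1, 1, 1, 1, 1, 9, 1, 1, 1, 1) and L = D - A. Diagonalising L (or applying a numerical eigensolver to the 10x10 matrix) gives the spectrum above. The single zero eigenvalue shows the graph is connected. By the matrix-tree theorem the graph has (1/10) * product of the nonzero eigenvalues = 1 spanning tree.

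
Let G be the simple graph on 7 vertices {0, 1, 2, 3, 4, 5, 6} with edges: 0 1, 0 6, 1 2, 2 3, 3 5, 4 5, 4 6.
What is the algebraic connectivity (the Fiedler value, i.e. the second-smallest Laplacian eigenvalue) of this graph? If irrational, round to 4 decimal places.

With the vertex order [0, 1, 2, 3, 4, 5, 6], the degrees are [2, 2, 2, 2, 2, 2, 2], giving D = diag(2, 2, 2, 2, 2, 2, 2) and L = D - A. Computing the eigenvalues of L and sorting gives [0, 0.7530, 0.7530, 2.4450, 2.4450, 3.8019, 3.8019]. The Fiedler value lambda_2 = 0.7530 is strictly positive, so the graph is connected.

0.7530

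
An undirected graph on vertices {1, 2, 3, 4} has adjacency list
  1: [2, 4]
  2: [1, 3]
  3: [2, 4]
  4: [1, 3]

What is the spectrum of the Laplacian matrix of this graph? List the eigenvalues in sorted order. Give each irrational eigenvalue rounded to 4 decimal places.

[0, 2, 2, 4]

Each diagonal entry of L is the vertex degree and each off-diagonal entry is -1 where an edge is present, 0 otherwise; in the order [1, 2, 3, 4] the diagonal is [2, 2, 2, 2]. Diagonalising L (or applying a numerical eigensolver to the 4x4 matrix) gives the spectrum above. By the matrix-tree theorem the graph has (1/4) * product of the nonzero eigenvalues = 4 spanning trees.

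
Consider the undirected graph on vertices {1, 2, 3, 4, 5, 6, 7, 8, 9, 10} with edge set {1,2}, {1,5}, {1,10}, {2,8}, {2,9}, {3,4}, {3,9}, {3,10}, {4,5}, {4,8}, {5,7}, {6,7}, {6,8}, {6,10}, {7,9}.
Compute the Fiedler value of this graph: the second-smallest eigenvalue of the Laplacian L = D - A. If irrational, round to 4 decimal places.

Reading degrees in the order [1, 2, 3, 4, 5, 6, 7, 8, 9, 10] gives [3, 3, 3, 3, 3, 3, 3, 3, 3, 3]; set D = diag(3, 3, 3, 3, 3, 3, 3, 3, 3, 3) and form L = D - A. The sorted Laplacian eigenvalues are [0, 2, 2, 2, 2, 2, 5, 5, 5, 5]; the algebraic connectivity is the second entry, 2.

2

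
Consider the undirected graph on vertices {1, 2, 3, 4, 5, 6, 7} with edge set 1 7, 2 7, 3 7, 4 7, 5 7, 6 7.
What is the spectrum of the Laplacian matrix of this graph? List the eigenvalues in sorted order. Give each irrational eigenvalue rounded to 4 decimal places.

[0, 1, 1, 1, 1, 1, 7]

Reading degrees in the order [1, 2, 3, 4, 5, 6, 7] gives [1, 1, 1, 1, 1, 1, 6]; set D = diag(1, 1, 1, 1, 1, 1, 6) and form L = D - A. Since every row of L sums to 0, the all-ones vector is in the kernel and 0 is an eigenvalue. The single zero eigenvalue shows the graph is connected. By the matrix-tree theorem the graph has (1/7) * product of the nonzero eigenvalues = 1 spanning tree.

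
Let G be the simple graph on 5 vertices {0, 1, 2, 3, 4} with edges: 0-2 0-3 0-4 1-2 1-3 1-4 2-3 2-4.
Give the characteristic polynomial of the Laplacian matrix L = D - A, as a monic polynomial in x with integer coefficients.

x^5 - 16x^4 + 94x^3 - 240x^2 + 225x

Reading degrees in the order [0, 1, 2, 3, 4] gives [3, 3, 4, 3, 3]; set D = diag(3, 3, 4, 3, 3) and form L = D - A. L has integer entries, so p(x) = det(xI - L) has integer coefficients. Expanding the determinant yields x^5 - 16x^4 + 94x^3 - 240x^2 + 225x. The coefficient of x^4 equals -trace(L) = -16, matching the sum of degrees. By the matrix-tree theorem the graph has (1/5) * product of the nonzero eigenvalues = 45 spanning trees.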